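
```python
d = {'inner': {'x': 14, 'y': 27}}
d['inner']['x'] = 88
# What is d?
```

After line 1: d = {'inner': {'x': 14, 'y': 27}}
After line 2 (inner x overwritten): d = {'inner': {'x': 88, 'y': 27}}

{'inner': {'x': 88, 'y': 27}}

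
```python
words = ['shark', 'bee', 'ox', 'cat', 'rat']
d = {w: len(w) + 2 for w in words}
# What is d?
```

{'shark': 7, 'bee': 5, 'ox': 4, 'cat': 5, 'rat': 5}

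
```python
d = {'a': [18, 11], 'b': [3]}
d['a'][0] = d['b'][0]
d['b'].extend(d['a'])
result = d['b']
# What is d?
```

After line 1: d = {'a': [18, 11], 'b': [3]}
After line 2 (a[0] = b[0] = 3): d = {'a': [3, 11], 'b': [3]}
After line 3 (b.extend(a) appends [3, 11]): d = {'a': [3, 11], 'b': [3, 3, 11]}
After line 4: result = d['b'] = [3, 3, 11]

{'a': [3, 11], 'b': [3, 3, 11]}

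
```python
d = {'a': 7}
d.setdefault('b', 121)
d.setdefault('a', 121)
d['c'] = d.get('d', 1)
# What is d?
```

After line 1: d = {'a': 7}
After line 2 (setdefault adds 'b'=121): d = {'a': 7, 'b': 121}
After line 3 (setdefault 'a' no-op, already exists): d = {'a': 7, 'b': 121}
After line 4 (get('d', 1) returns default since 'd' not in d): d = {'a': 7, 'b': 121, 'c': 1}

{'a': 7, 'b': 121, 'c': 1}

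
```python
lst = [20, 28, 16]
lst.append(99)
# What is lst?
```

[20, 28, 16, 99]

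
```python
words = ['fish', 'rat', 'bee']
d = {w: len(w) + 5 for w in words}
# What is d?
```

{'fish': 9, 'rat': 8, 'bee': 8}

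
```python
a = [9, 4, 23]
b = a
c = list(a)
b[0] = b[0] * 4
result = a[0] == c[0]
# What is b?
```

After line 1: a = [9, 4, 23]
After line 2 (b = a, alias): a = [9, 4, 23], b = [9, 4, 23]
After line 3 (c = list(a) is a copy, new object): c = [9, 4, 23]
After line 4 (b[0] = 9 * 4 = 36; mutates shared a/b): a = b = [36, 4, 23], c = [9, 4, 23]
After line 5 (a[0] = 36, c[0] = 9; result = False)

[36, 4, 23]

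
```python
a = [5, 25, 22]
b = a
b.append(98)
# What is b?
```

After line 1: a = [5, 25, 22]
After line 2 (b = a is an alias, same object): a = [5, 25, 22], b = [5, 25, 22]
After line 3 (b.append mutates the shared list): a = [5, 25, 22, 98], b = [5, 25, 22, 98]

[5, 25, 22, 98]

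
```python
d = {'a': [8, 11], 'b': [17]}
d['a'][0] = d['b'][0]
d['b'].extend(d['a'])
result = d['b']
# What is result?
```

After line 1: d = {'a': [8, 11], 'b': [17]}
After line 2 (a[0] = b[0] = 17): d = {'a': [17, 11], 'b': [17]}
After line 3 (b.extend(a) appends [17, 11]): d = {'a': [17, 11], 'b': [17, 17, 11]}
After line 4: result = d['b'] = [17, 17, 11]

[17, 17, 11]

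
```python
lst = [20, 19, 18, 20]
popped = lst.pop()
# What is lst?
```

[20, 19, 18]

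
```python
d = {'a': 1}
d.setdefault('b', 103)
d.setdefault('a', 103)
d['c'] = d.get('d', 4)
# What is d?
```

After line 1: d = {'a': 1}
After line 2 (setdefault adds 'b'=103): d = {'a': 1, 'b': 103}
After line 3 (setdefault 'a' no-op, already exists): d = {'a': 1, 'b': 103}
After line 4 (get('d', 4) returns default since 'd' not in d): d = {'a': 1, 'b': 103, 'c': 4}

{'a': 1, 'b': 103, 'c': 4}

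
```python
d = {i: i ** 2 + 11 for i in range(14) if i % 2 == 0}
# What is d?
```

{0: 11, 2: 15, 4: 27, 6: 47, 8: 75, 10: 111, 12: 155}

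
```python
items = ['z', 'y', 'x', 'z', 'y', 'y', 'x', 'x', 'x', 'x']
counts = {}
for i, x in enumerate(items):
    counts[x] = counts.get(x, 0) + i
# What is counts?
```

Initial: counts = {}, items = ['z', 'y', 'x', 'z', 'y', 'y', 'x', 'x', 'x', 'x']
i=0, x='z': counts = {'z': 0}
i=1, x='y': counts = {'z': 0, 'y': 1}
i=2, x='x': counts = {'z': 0, 'y': 1, 'x': 2}
i=3, x='z': counts = {'z': 3, 'y': 1, 'x': 2}
i=4, x='y': counts = {'z': 3, 'y': 5, 'x': 2}
i=5, x='y': counts = {'z': 3, 'y': 10, 'x': 2}
i=6, x='x': counts = {'z': 3, 'y': 10, 'x': 8}
i=7, x='x': counts = {'z': 3, 'y': 10, 'x': 15}
i=8, x='x': counts = {'z': 3, 'y': 10, 'x': 23}
i=9, x='x': counts = {'z': 3, 'y': 10, 'x': 32}

{'z': 3, 'y': 10, 'x': 32}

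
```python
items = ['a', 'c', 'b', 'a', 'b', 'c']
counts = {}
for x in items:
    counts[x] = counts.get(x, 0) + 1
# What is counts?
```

Initial: counts = {}, items = ['a', 'c', 'b', 'a', 'b', 'c']
See 'a': counts = {'a': 1}
See 'c': counts = {'a': 1, 'c': 1}
See 'b': counts = {'a': 1, 'c': 1, 'b': 1}
See 'a': counts = {'a': 2, 'c': 1, 'b': 1}
See 'b': counts = {'a': 2, 'c': 1, 'b': 2}
See 'c': counts = {'a': 2, 'c': 2, 'b': 2}

{'a': 2, 'c': 2, 'b': 2}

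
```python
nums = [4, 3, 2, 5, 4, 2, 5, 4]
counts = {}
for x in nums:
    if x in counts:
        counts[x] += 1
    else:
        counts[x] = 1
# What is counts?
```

Initial: counts = {}, nums = [4, 3, 2, 5, 4, 2, 5, 4]
See 4: counts = {4: 1}
See 3: counts = {4: 1, 3: 1}
See 2: counts = {4: 1, 3: 1, 2: 1}
See 5: counts = {4: 1, 3: 1, 2: 1, 5: 1}
See 4: counts = {4: 2, 3: 1, 2: 1, 5: 1}
See 2: counts = {4: 2, 3: 1, 2: 2, 5: 1}
See 5: counts = {4: 2, 3: 1, 2: 2, 5: 2}
See 4: counts = {4: 3, 3: 1, 2: 2, 5: 2}

{4: 3, 3: 1, 2: 2, 5: 2}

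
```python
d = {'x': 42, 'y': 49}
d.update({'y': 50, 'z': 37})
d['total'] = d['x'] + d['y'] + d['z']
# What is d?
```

After line 1: d = {'x': 42, 'y': 49}
After line 2 (y overwritten, z added): d = {'x': 42, 'y': 50, 'z': 37}
After line 3 (total = 42 + 50 + 37 = 129): d = {'x': 42, 'y': 50, 'z': 37, 'total': 129}

{'x': 42, 'y': 50, 'z': 37, 'total': 129}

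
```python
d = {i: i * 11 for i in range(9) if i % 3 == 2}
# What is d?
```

{2: 22, 5: 55, 8: 88}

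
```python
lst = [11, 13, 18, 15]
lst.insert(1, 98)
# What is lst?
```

[11, 98, 13, 18, 15]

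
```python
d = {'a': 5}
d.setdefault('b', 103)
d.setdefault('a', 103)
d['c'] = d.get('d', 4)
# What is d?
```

After line 1: d = {'a': 5}
After line 2 (setdefault adds 'b'=103): d = {'a': 5, 'b': 103}
After line 3 (setdefault 'a' no-op, already exists): d = {'a': 5, 'b': 103}
After line 4 (get('d', 4) returns default since 'd' not in d): d = {'a': 5, 'b': 103, 'c': 4}

{'a': 5, 'b': 103, 'c': 4}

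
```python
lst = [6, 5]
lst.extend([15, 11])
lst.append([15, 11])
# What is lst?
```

After line 1: lst = [6, 5]
After line 2 (extend unpacks [15, 11]): lst = [6, 5, 15, 11]
After line 3 (append adds [15, 11] as single element): lst = [6, 5, 15, 11, [15, 11]]

[6, 5, 15, 11, [15, 11]]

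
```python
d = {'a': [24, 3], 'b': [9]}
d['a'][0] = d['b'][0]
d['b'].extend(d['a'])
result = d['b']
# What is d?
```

After line 1: d = {'a': [24, 3], 'b': [9]}
After line 2 (a[0] = b[0] = 9): d = {'a': [9, 3], 'b': [9]}
After line 3 (b.extend(a) appends [9, 3]): d = {'a': [9, 3], 'b': [9, 9, 3]}
After line 4: result = d['b'] = [9, 9, 3]

{'a': [9, 3], 'b': [9, 9, 3]}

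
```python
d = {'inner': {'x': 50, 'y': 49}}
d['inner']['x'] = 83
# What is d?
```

After line 1: d = {'inner': {'x': 50, 'y': 49}}
After line 2 (inner x overwritten): d = {'inner': {'x': 83, 'y': 49}}

{'inner': {'x': 83, 'y': 49}}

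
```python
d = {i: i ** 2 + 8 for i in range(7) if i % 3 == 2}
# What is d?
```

{2: 12, 5: 33}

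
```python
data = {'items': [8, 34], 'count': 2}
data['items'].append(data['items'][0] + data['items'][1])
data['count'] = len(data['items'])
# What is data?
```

After line 1: data = {'items': [8, 34], 'count': 2}
After line 2 (append 8 + 34 = 42): data = {'items': [8, 34, 42], 'count': 2}
After line 3 (count = len(items) = 3): data = {'items': [8, 34, 42], 'count': 3}

{'items': [8, 34, 42], 'count': 3}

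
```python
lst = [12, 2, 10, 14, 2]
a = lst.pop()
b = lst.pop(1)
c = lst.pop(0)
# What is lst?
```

After line 1: lst = [12, 2, 10, 14, 2]
After line 2 (pop() -> a = 2): lst = [12, 2, 10, 14]
After line 3 (pop(1) -> b = 2): lst = [12, 10, 14]
After line 4 (pop(0) -> c = 12): lst = [10, 14]

[10, 14]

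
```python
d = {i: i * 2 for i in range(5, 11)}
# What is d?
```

{5: 10, 6: 12, 7: 14, 8: 16, 9: 18, 10: 20}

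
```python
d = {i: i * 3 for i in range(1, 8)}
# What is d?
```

{1: 3, 2: 6, 3: 9, 4: 12, 5: 15, 6: 18, 7: 21}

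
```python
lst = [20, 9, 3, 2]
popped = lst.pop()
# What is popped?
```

2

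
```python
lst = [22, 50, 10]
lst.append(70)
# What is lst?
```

[22, 50, 10, 70]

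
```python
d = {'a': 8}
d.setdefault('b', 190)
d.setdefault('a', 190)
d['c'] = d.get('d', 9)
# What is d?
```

After line 1: d = {'a': 8}
After line 2 (setdefault adds 'b'=190): d = {'a': 8, 'b': 190}
After line 3 (setdefault 'a' no-op, already exists): d = {'a': 8, 'b': 190}
After line 4 (get('d', 9) returns default since 'd' not in d): d = {'a': 8, 'b': 190, 'c': 9}

{'a': 8, 'b': 190, 'c': 9}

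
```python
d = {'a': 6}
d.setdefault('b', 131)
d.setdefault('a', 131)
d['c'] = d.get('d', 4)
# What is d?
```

After line 1: d = {'a': 6}
After line 2 (setdefault adds 'b'=131): d = {'a': 6, 'b': 131}
After line 3 (setdefault 'a' no-op, already exists): d = {'a': 6, 'b': 131}
After line 4 (get('d', 4) returns default since 'd' not in d): d = {'a': 6, 'b': 131, 'c': 4}

{'a': 6, 'b': 131, 'c': 4}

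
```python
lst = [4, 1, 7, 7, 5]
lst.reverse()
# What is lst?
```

[5, 7, 7, 1, 4]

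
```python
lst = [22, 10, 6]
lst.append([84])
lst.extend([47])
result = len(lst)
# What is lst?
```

After line 1: lst = [22, 10, 6]
After line 2 (append adds [84] as single element): lst = [22, 10, 6, [84]]
After line 3 (extend unpacks [47], adds 47): lst = [22, 10, 6, [84], 47]
After line 4: result = len(lst) = 5

[22, 10, 6, [84], 47]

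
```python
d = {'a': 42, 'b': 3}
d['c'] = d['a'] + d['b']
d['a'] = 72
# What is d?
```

After line 1: d = {'a': 42, 'b': 3}
After line 2 (d['c'] = 42 + 3): d = {'a': 42, 'b': 3, 'c': 45}
After line 3: d = {'a': 72, 'b': 3, 'c': 45}

{'a': 72, 'b': 3, 'c': 45}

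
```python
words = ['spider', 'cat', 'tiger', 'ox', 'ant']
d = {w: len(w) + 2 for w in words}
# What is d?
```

{'spider': 8, 'cat': 5, 'tiger': 7, 'ox': 4, 'ant': 5}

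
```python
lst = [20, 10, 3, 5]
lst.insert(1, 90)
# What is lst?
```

[20, 90, 10, 3, 5]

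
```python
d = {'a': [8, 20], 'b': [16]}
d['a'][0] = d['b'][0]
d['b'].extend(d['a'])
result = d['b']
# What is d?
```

After line 1: d = {'a': [8, 20], 'b': [16]}
After line 2 (a[0] = b[0] = 16): d = {'a': [16, 20], 'b': [16]}
After line 3 (b.extend(a) appends [16, 20]): d = {'a': [16, 20], 'b': [16, 16, 20]}
After line 4: result = d['b'] = [16, 16, 20]

{'a': [16, 20], 'b': [16, 16, 20]}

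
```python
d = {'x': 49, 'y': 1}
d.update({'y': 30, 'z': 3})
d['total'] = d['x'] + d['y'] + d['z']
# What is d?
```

After line 1: d = {'x': 49, 'y': 1}
After line 2 (y overwritten, z added): d = {'x': 49, 'y': 30, 'z': 3}
After line 3 (total = 49 + 30 + 3 = 82): d = {'x': 49, 'y': 30, 'z': 3, 'total': 82}

{'x': 49, 'y': 30, 'z': 3, 'total': 82}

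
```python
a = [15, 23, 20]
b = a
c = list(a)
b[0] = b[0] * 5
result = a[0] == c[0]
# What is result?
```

After line 1: a = [15, 23, 20]
After line 2 (b = a, alias): a = [15, 23, 20], b = [15, 23, 20]
After line 3 (c = list(a) is a copy, new object): c = [15, 23, 20]
After line 4 (b[0] = 15 * 5 = 75; mutates shared a/b): a = b = [75, 23, 20], c = [15, 23, 20]
After line 5 (a[0] = 75, c[0] = 15; result = False)

False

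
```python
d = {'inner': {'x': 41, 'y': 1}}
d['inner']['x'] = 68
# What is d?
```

After line 1: d = {'inner': {'x': 41, 'y': 1}}
After line 2 (inner x overwritten): d = {'inner': {'x': 68, 'y': 1}}

{'inner': {'x': 68, 'y': 1}}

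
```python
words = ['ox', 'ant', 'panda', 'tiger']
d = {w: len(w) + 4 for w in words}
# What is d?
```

{'ox': 6, 'ant': 7, 'panda': 9, 'tiger': 9}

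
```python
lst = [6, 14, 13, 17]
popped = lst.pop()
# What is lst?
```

[6, 14, 13]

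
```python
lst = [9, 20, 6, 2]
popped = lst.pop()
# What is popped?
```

2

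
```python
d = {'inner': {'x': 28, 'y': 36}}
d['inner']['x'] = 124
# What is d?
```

After line 1: d = {'inner': {'x': 28, 'y': 36}}
After line 2 (inner x overwritten): d = {'inner': {'x': 124, 'y': 36}}

{'inner': {'x': 124, 'y': 36}}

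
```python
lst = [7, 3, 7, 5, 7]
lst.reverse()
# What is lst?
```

[7, 5, 7, 3, 7]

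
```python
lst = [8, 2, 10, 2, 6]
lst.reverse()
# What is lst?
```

[6, 2, 10, 2, 8]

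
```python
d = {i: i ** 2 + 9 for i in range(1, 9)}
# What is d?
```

{1: 10, 2: 13, 3: 18, 4: 25, 5: 34, 6: 45, 7: 58, 8: 73}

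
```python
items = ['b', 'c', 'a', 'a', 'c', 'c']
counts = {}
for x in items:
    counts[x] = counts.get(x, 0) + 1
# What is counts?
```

Initial: counts = {}, items = ['b', 'c', 'a', 'a', 'c', 'c']
See 'b': counts = {'b': 1}
See 'c': counts = {'b': 1, 'c': 1}
See 'a': counts = {'b': 1, 'c': 1, 'a': 1}
See 'a': counts = {'b': 1, 'c': 1, 'a': 2}
See 'c': counts = {'b': 1, 'c': 2, 'a': 2}
See 'c': counts = {'b': 1, 'c': 3, 'a': 2}

{'b': 1, 'c': 3, 'a': 2}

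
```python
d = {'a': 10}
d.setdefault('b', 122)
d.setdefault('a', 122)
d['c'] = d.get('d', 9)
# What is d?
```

After line 1: d = {'a': 10}
After line 2 (setdefault adds 'b'=122): d = {'a': 10, 'b': 122}
After line 3 (setdefault 'a' no-op, already exists): d = {'a': 10, 'b': 122}
After line 4 (get('d', 9) returns default since 'd' not in d): d = {'a': 10, 'b': 122, 'c': 9}

{'a': 10, 'b': 122, 'c': 9}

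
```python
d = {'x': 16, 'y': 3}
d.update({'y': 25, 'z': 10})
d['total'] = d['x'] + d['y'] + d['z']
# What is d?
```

After line 1: d = {'x': 16, 'y': 3}
After line 2 (y overwritten, z added): d = {'x': 16, 'y': 25, 'z': 10}
After line 3 (total = 16 + 25 + 10 = 51): d = {'x': 16, 'y': 25, 'z': 10, 'total': 51}

{'x': 16, 'y': 25, 'z': 10, 'total': 51}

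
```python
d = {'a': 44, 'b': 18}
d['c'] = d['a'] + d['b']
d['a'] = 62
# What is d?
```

After line 1: d = {'a': 44, 'b': 18}
After line 2 (d['c'] = 44 + 18): d = {'a': 44, 'b': 18, 'c': 62}
After line 3: d = {'a': 62, 'b': 18, 'c': 62}

{'a': 62, 'b': 18, 'c': 62}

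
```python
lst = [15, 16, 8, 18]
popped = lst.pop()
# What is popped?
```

18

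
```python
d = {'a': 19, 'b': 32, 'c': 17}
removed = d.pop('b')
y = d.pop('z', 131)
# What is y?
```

After line 1: d = {'a': 19, 'b': 32, 'c': 17}
After line 2 (pop 'b' returns 32): d = {'a': 19, 'c': 17}, removed = 32
After line 3 (pop 'z' missing, returns default 131): d = {'a': 19, 'c': 17}, y = 131

131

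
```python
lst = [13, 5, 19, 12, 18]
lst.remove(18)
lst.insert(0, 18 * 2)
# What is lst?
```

After line 1: lst = [13, 5, 19, 12, 18]
After line 2 (remove first 18): lst = [13, 5, 19, 12]
After line 3 (insert 36 at index 0): lst = [36, 13, 5, 19, 12]

[36, 13, 5, 19, 12]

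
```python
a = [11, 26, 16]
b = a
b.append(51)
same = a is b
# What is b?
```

After line 1: a = [11, 26, 16]
After line 2 (b = a is an alias, same object): a = [11, 26, 16], b = [11, 26, 16]
After line 3 (b.append mutates the shared list): a = [11, 26, 16, 51], b = [11, 26, 16, 51]
After line 4 (same = a is b; same object -> True): same = True

[11, 26, 16, 51]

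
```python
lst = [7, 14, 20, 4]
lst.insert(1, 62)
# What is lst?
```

[7, 62, 14, 20, 4]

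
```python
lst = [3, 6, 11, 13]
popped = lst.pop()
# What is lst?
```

[3, 6, 11]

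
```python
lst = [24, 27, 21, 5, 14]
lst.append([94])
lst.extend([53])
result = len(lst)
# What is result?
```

After line 1: lst = [24, 27, 21, 5, 14]
After line 2 (append adds [94] as single element): lst = [24, 27, 21, 5, 14, [94]]
After line 3 (extend unpacks [53], adds 53): lst = [24, 27, 21, 5, 14, [94], 53]
After line 4: result = len(lst) = 7

7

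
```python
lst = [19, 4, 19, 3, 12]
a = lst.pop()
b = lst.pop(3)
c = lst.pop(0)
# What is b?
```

After line 1: lst = [19, 4, 19, 3, 12]
After line 2 (pop() -> a = 12): lst = [19, 4, 19, 3]
After line 3 (pop(3) -> b = 3): lst = [19, 4, 19]
After line 4 (pop(0) -> c = 19): lst = [4, 19]

3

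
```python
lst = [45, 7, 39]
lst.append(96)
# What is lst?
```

[45, 7, 39, 96]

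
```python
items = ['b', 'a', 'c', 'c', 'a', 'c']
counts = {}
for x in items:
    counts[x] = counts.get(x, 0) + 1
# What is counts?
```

Initial: counts = {}, items = ['b', 'a', 'c', 'c', 'a', 'c']
See 'b': counts = {'b': 1}
See 'a': counts = {'b': 1, 'a': 1}
See 'c': counts = {'b': 1, 'a': 1, 'c': 1}
See 'c': counts = {'b': 1, 'a': 1, 'c': 2}
See 'a': counts = {'b': 1, 'a': 2, 'c': 2}
See 'c': counts = {'b': 1, 'a': 2, 'c': 3}

{'b': 1, 'a': 2, 'c': 3}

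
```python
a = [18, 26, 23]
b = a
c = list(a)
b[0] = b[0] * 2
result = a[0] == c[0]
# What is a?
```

After line 1: a = [18, 26, 23]
After line 2 (b = a, alias): a = [18, 26, 23], b = [18, 26, 23]
After line 3 (c = list(a) is a copy, new object): c = [18, 26, 23]
After line 4 (b[0] = 18 * 2 = 36; mutates shared a/b): a = b = [36, 26, 23], c = [18, 26, 23]
After line 5 (a[0] = 36, c[0] = 18; result = False)

[36, 26, 23]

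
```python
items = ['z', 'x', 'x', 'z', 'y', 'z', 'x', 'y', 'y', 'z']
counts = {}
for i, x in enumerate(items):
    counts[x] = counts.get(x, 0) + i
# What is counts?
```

Initial: counts = {}, items = ['z', 'x', 'x', 'z', 'y', 'z', 'x', 'y', 'y', 'z']
i=0, x='z': counts = {'z': 0}
i=1, x='x': counts = {'z': 0, 'x': 1}
i=2, x='x': counts = {'z': 0, 'x': 3}
i=3, x='z': counts = {'z': 3, 'x': 3}
i=4, x='y': counts = {'z': 3, 'x': 3, 'y': 4}
i=5, x='z': counts = {'z': 8, 'x': 3, 'y': 4}
i=6, x='x': counts = {'z': 8, 'x': 9, 'y': 4}
i=7, x='y': counts = {'z': 8, 'x': 9, 'y': 11}
i=8, x='y': counts = {'z': 8, 'x': 9, 'y': 19}
i=9, x='z': counts = {'z': 17, 'x': 9, 'y': 19}

{'z': 17, 'x': 9, 'y': 19}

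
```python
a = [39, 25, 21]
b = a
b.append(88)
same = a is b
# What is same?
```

After line 1: a = [39, 25, 21]
After line 2 (b = a is an alias, same object): a = [39, 25, 21], b = [39, 25, 21]
After line 3 (b.append mutates the shared list): a = [39, 25, 21, 88], b = [39, 25, 21, 88]
After line 4 (same = a is b; same object -> True): same = True

True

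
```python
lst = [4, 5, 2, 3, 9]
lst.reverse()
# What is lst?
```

[9, 3, 2, 5, 4]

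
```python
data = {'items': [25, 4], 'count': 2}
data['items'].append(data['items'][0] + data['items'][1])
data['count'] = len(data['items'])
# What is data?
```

After line 1: data = {'items': [25, 4], 'count': 2}
After line 2 (append 25 + 4 = 29): data = {'items': [25, 4, 29], 'count': 2}
After line 3 (count = len(items) = 3): data = {'items': [25, 4, 29], 'count': 3}

{'items': [25, 4, 29], 'count': 3}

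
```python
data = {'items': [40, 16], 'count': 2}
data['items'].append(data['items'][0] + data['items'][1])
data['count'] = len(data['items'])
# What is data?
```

After line 1: data = {'items': [40, 16], 'count': 2}
After line 2 (append 40 + 16 = 56): data = {'items': [40, 16, 56], 'count': 2}
After line 3 (count = len(items) = 3): data = {'items': [40, 16, 56], 'count': 3}

{'items': [40, 16, 56], 'count': 3}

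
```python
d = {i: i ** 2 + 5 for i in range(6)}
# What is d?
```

{0: 5, 1: 6, 2: 9, 3: 14, 4: 21, 5: 30}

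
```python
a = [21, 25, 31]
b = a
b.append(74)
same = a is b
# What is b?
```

After line 1: a = [21, 25, 31]
After line 2 (b = a is an alias, same object): a = [21, 25, 31], b = [21, 25, 31]
After line 3 (b.append mutates the shared list): a = [21, 25, 31, 74], b = [21, 25, 31, 74]
After line 4 (same = a is b; same object -> True): same = True

[21, 25, 31, 74]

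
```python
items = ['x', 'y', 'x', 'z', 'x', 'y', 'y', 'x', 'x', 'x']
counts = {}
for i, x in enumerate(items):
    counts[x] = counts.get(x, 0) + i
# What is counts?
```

Initial: counts = {}, items = ['x', 'y', 'x', 'z', 'x', 'y', 'y', 'x', 'x', 'x']
i=0, x='x': counts = {'x': 0}
i=1, x='y': counts = {'x': 0, 'y': 1}
i=2, x='x': counts = {'x': 2, 'y': 1}
i=3, x='z': counts = {'x': 2, 'y': 1, 'z': 3}
i=4, x='x': counts = {'x': 6, 'y': 1, 'z': 3}
i=5, x='y': counts = {'x': 6, 'y': 6, 'z': 3}
i=6, x='y': counts = {'x': 6, 'y': 12, 'z': 3}
i=7, x='x': counts = {'x': 13, 'y': 12, 'z': 3}
i=8, x='x': counts = {'x': 21, 'y': 12, 'z': 3}
i=9, x='x': counts = {'x': 30, 'y': 12, 'z': 3}

{'x': 30, 'y': 12, 'z': 3}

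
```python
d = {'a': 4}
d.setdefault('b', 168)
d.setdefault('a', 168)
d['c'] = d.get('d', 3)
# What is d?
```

After line 1: d = {'a': 4}
After line 2 (setdefault adds 'b'=168): d = {'a': 4, 'b': 168}
After line 3 (setdefault 'a' no-op, already exists): d = {'a': 4, 'b': 168}
After line 4 (get('d', 3) returns default since 'd' not in d): d = {'a': 4, 'b': 168, 'c': 3}

{'a': 4, 'b': 168, 'c': 3}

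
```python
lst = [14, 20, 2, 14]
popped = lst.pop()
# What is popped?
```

14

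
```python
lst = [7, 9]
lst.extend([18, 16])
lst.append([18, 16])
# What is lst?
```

After line 1: lst = [7, 9]
After line 2 (extend unpacks [18, 16]): lst = [7, 9, 18, 16]
After line 3 (append adds [18, 16] as single element): lst = [7, 9, 18, 16, [18, 16]]

[7, 9, 18, 16, [18, 16]]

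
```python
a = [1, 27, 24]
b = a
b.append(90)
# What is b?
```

After line 1: a = [1, 27, 24]
After line 2 (b = a is an alias, same object): a = [1, 27, 24], b = [1, 27, 24]
After line 3 (b.append mutates the shared list): a = [1, 27, 24, 90], b = [1, 27, 24, 90]

[1, 27, 24, 90]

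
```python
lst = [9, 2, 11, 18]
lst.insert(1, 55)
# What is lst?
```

[9, 55, 2, 11, 18]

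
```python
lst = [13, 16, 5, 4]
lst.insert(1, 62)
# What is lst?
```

[13, 62, 16, 5, 4]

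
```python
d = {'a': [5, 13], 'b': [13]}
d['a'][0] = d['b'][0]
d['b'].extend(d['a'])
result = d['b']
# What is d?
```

After line 1: d = {'a': [5, 13], 'b': [13]}
After line 2 (a[0] = b[0] = 13): d = {'a': [13, 13], 'b': [13]}
After line 3 (b.extend(a) appends [13, 13]): d = {'a': [13, 13], 'b': [13, 13, 13]}
After line 4: result = d['b'] = [13, 13, 13]

{'a': [13, 13], 'b': [13, 13, 13]}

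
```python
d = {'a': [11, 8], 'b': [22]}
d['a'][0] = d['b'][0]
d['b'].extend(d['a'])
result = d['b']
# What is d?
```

After line 1: d = {'a': [11, 8], 'b': [22]}
After line 2 (a[0] = b[0] = 22): d = {'a': [22, 8], 'b': [22]}
After line 3 (b.extend(a) appends [22, 8]): d = {'a': [22, 8], 'b': [22, 22, 8]}
After line 4: result = d['b'] = [22, 22, 8]

{'a': [22, 8], 'b': [22, 22, 8]}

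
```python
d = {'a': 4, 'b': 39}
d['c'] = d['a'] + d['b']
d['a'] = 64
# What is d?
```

After line 1: d = {'a': 4, 'b': 39}
After line 2 (d['c'] = 4 + 39): d = {'a': 4, 'b': 39, 'c': 43}
After line 3: d = {'a': 64, 'b': 39, 'c': 43}

{'a': 64, 'b': 39, 'c': 43}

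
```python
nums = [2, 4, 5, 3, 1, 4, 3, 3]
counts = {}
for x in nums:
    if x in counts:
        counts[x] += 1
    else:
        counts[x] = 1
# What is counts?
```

Initial: counts = {}, nums = [2, 4, 5, 3, 1, 4, 3, 3]
See 2: counts = {2: 1}
See 4: counts = {2: 1, 4: 1}
See 5: counts = {2: 1, 4: 1, 5: 1}
See 3: counts = {2: 1, 4: 1, 5: 1, 3: 1}
See 1: counts = {2: 1, 4: 1, 5: 1, 3: 1, 1: 1}
See 4: counts = {2: 1, 4: 2, 5: 1, 3: 1, 1: 1}
See 3: counts = {2: 1, 4: 2, 5: 1, 3: 2, 1: 1}
See 3: counts = {2: 1, 4: 2, 5: 1, 3: 3, 1: 1}

{2: 1, 4: 2, 5: 1, 3: 3, 1: 1}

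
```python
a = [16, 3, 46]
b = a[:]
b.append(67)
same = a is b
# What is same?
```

After line 1: a = [16, 3, 46]
After line 2 (b = a[:] is a shallow copy, new object): a = [16, 3, 46], b = [16, 3, 46]
After line 3 (append only mutates b): a = [16, 3, 46], b = [16, 3, 46, 67]
After line 4 (same = a is b; different objects -> False): same = False

False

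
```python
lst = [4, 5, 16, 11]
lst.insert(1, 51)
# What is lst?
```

[4, 51, 5, 16, 11]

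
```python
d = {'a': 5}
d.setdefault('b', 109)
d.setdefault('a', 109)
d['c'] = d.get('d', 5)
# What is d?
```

After line 1: d = {'a': 5}
After line 2 (setdefault adds 'b'=109): d = {'a': 5, 'b': 109}
After line 3 (setdefault 'a' no-op, already exists): d = {'a': 5, 'b': 109}
After line 4 (get('d', 5) returns default since 'd' not in d): d = {'a': 5, 'b': 109, 'c': 5}

{'a': 5, 'b': 109, 'c': 5}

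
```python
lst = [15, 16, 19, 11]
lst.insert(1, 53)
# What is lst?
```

[15, 53, 16, 19, 11]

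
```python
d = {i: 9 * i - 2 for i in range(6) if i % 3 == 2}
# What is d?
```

{2: 16, 5: 43}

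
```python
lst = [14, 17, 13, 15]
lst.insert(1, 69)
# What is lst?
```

[14, 69, 17, 13, 15]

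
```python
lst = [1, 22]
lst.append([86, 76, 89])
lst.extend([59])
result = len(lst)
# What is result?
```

After line 1: lst = [1, 22]
After line 2 (append adds [86, 76, 89] as single element): lst = [1, 22, [86, 76, 89]]
After line 3 (extend unpacks [59], adds 59): lst = [1, 22, [86, 76, 89], 59]
After line 4: result = len(lst) = 4

4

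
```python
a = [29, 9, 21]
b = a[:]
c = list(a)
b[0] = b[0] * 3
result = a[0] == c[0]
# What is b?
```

After line 1: a = [29, 9, 21]
After line 2 (b = a[:], copy): a = [29, 9, 21], b = [29, 9, 21]
After line 3 (c = list(a) is a copy, new object): c = [29, 9, 21]
After line 4 (b[0] = 29 * 3 = 87; only b mutates (copy)): a = [29, 9, 21], b = [87, 9, 21], c = [29, 9, 21]
After line 5 (a[0] = 29, c[0] = 29; result = True)

[87, 9, 21]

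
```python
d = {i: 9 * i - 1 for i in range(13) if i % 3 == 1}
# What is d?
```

{1: 8, 4: 35, 7: 62, 10: 89}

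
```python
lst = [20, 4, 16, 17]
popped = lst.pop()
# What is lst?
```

[20, 4, 16]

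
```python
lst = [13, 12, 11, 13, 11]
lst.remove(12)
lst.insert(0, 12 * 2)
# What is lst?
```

After line 1: lst = [13, 12, 11, 13, 11]
After line 2 (remove first 12): lst = [13, 11, 13, 11]
After line 3 (insert 24 at index 0): lst = [24, 13, 11, 13, 11]

[24, 13, 11, 13, 11]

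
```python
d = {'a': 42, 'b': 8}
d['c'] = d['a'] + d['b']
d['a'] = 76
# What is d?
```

After line 1: d = {'a': 42, 'b': 8}
After line 2 (d['c'] = 42 + 8): d = {'a': 42, 'b': 8, 'c': 50}
After line 3: d = {'a': 76, 'b': 8, 'c': 50}

{'a': 76, 'b': 8, 'c': 50}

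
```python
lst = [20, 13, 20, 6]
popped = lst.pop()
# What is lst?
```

[20, 13, 20]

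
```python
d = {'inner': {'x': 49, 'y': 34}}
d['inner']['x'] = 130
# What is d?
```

After line 1: d = {'inner': {'x': 49, 'y': 34}}
After line 2 (inner x overwritten): d = {'inner': {'x': 130, 'y': 34}}

{'inner': {'x': 130, 'y': 34}}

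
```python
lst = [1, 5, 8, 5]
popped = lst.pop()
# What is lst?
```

[1, 5, 8]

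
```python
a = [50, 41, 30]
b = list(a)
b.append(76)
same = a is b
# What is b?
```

After line 1: a = [50, 41, 30]
After line 2 (b = list(a) is a shallow copy, new object): a = [50, 41, 30], b = [50, 41, 30]
After line 3 (append only mutates b): a = [50, 41, 30], b = [50, 41, 30, 76]
After line 4 (same = a is b; different objects -> False): same = False

[50, 41, 30, 76]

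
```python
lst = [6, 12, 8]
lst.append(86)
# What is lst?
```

[6, 12, 8, 86]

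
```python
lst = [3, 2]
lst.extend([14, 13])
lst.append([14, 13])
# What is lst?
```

After line 1: lst = [3, 2]
After line 2 (extend unpacks [14, 13]): lst = [3, 2, 14, 13]
After line 3 (append adds [14, 13] as single element): lst = [3, 2, 14, 13, [14, 13]]

[3, 2, 14, 13, [14, 13]]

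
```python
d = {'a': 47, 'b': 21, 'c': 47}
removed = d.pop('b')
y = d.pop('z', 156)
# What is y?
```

After line 1: d = {'a': 47, 'b': 21, 'c': 47}
After line 2 (pop 'b' returns 21): d = {'a': 47, 'c': 47}, removed = 21
After line 3 (pop 'z' missing, returns default 156): d = {'a': 47, 'c': 47}, y = 156

156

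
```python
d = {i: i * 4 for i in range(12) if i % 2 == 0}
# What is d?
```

{0: 0, 2: 8, 4: 16, 6: 24, 8: 32, 10: 40}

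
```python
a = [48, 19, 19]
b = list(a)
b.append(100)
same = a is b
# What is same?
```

After line 1: a = [48, 19, 19]
After line 2 (b = list(a) is a shallow copy, new object): a = [48, 19, 19], b = [48, 19, 19]
After line 3 (append only mutates b): a = [48, 19, 19], b = [48, 19, 19, 100]
After line 4 (same = a is b; different objects -> False): same = False

False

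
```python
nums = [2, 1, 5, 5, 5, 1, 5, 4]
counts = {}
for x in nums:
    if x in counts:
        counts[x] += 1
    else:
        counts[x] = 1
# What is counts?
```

Initial: counts = {}, nums = [2, 1, 5, 5, 5, 1, 5, 4]
See 2: counts = {2: 1}
See 1: counts = {2: 1, 1: 1}
See 5: counts = {2: 1, 1: 1, 5: 1}
See 5: counts = {2: 1, 1: 1, 5: 2}
See 5: counts = {2: 1, 1: 1, 5: 3}
See 1: counts = {2: 1, 1: 2, 5: 3}
See 5: counts = {2: 1, 1: 2, 5: 4}
See 4: counts = {2: 1, 1: 2, 5: 4, 4: 1}

{2: 1, 1: 2, 5: 4, 4: 1}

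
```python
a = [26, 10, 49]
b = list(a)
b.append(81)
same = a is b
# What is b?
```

After line 1: a = [26, 10, 49]
After line 2 (b = list(a) is a shallow copy, new object): a = [26, 10, 49], b = [26, 10, 49]
After line 3 (append only mutates b): a = [26, 10, 49], b = [26, 10, 49, 81]
After line 4 (same = a is b; different objects -> False): same = False

[26, 10, 49, 81]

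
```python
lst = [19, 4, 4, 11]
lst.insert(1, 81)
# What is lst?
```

[19, 81, 4, 4, 11]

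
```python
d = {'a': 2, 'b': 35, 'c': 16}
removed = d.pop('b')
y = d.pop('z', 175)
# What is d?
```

After line 1: d = {'a': 2, 'b': 35, 'c': 16}
After line 2 (pop 'b' returns 35): d = {'a': 2, 'c': 16}, removed = 35
After line 3 (pop 'z' missing, returns default 175): d = {'a': 2, 'c': 16}, y = 175

{'a': 2, 'c': 16}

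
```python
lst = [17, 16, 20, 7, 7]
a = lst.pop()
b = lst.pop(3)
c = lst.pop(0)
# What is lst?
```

After line 1: lst = [17, 16, 20, 7, 7]
After line 2 (pop() -> a = 7): lst = [17, 16, 20, 7]
After line 3 (pop(3) -> b = 7): lst = [17, 16, 20]
After line 4 (pop(0) -> c = 17): lst = [16, 20]

[16, 20]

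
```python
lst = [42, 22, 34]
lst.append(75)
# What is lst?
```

[42, 22, 34, 75]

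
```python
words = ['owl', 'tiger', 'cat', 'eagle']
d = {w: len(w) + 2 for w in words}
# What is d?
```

{'owl': 5, 'tiger': 7, 'cat': 5, 'eagle': 7}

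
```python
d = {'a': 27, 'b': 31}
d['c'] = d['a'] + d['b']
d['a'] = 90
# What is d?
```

After line 1: d = {'a': 27, 'b': 31}
After line 2 (d['c'] = 27 + 31): d = {'a': 27, 'b': 31, 'c': 58}
After line 3: d = {'a': 90, 'b': 31, 'c': 58}

{'a': 90, 'b': 31, 'c': 58}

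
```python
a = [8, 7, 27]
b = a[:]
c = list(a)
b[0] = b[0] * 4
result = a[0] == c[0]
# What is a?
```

After line 1: a = [8, 7, 27]
After line 2 (b = a[:], copy): a = [8, 7, 27], b = [8, 7, 27]
After line 3 (c = list(a) is a copy, new object): c = [8, 7, 27]
After line 4 (b[0] = 8 * 4 = 32; only b mutates (copy)): a = [8, 7, 27], b = [32, 7, 27], c = [8, 7, 27]
After line 5 (a[0] = 8, c[0] = 8; result = True)

[8, 7, 27]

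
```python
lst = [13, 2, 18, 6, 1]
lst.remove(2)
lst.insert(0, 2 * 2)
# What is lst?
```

After line 1: lst = [13, 2, 18, 6, 1]
After line 2 (remove first 2): lst = [13, 18, 6, 1]
After line 3 (insert 4 at index 0): lst = [4, 13, 18, 6, 1]

[4, 13, 18, 6, 1]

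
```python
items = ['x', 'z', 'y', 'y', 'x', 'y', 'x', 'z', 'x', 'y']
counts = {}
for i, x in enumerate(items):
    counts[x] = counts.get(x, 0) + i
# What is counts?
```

Initial: counts = {}, items = ['x', 'z', 'y', 'y', 'x', 'y', 'x', 'z', 'x', 'y']
i=0, x='x': counts = {'x': 0}
i=1, x='z': counts = {'x': 0, 'z': 1}
i=2, x='y': counts = {'x': 0, 'z': 1, 'y': 2}
i=3, x='y': counts = {'x': 0, 'z': 1, 'y': 5}
i=4, x='x': counts = {'x': 4, 'z': 1, 'y': 5}
i=5, x='y': counts = {'x': 4, 'z': 1, 'y': 10}
i=6, x='x': counts = {'x': 10, 'z': 1, 'y': 10}
i=7, x='z': counts = {'x': 10, 'z': 8, 'y': 10}
i=8, x='x': counts = {'x': 18, 'z': 8, 'y': 10}
i=9, x='y': counts = {'x': 18, 'z': 8, 'y': 19}

{'x': 18, 'z': 8, 'y': 19}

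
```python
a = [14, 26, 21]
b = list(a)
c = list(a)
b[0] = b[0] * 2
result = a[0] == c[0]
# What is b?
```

After line 1: a = [14, 26, 21]
After line 2 (b = list(a), copy): a = [14, 26, 21], b = [14, 26, 21]
After line 3 (c = list(a) is a copy, new object): c = [14, 26, 21]
After line 4 (b[0] = 14 * 2 = 28; only b mutates (copy)): a = [14, 26, 21], b = [28, 26, 21], c = [14, 26, 21]
After line 5 (a[0] = 14, c[0] = 14; result = True)

[28, 26, 21]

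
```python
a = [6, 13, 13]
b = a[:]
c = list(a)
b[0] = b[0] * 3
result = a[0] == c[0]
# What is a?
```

After line 1: a = [6, 13, 13]
After line 2 (b = a[:], copy): a = [6, 13, 13], b = [6, 13, 13]
After line 3 (c = list(a) is a copy, new object): c = [6, 13, 13]
After line 4 (b[0] = 6 * 3 = 18; only b mutates (copy)): a = [6, 13, 13], b = [18, 13, 13], c = [6, 13, 13]
After line 5 (a[0] = 6, c[0] = 6; result = True)

[6, 13, 13]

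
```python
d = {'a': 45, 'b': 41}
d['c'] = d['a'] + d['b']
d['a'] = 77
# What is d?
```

After line 1: d = {'a': 45, 'b': 41}
After line 2 (d['c'] = 45 + 41): d = {'a': 45, 'b': 41, 'c': 86}
After line 3: d = {'a': 77, 'b': 41, 'c': 86}

{'a': 77, 'b': 41, 'c': 86}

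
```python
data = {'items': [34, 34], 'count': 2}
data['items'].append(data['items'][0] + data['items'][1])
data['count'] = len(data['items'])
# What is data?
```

After line 1: data = {'items': [34, 34], 'count': 2}
After line 2 (append 34 + 34 = 68): data = {'items': [34, 34, 68], 'count': 2}
After line 3 (count = len(items) = 3): data = {'items': [34, 34, 68], 'count': 3}

{'items': [34, 34, 68], 'count': 3}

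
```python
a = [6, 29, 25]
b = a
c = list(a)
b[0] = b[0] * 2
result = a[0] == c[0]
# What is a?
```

After line 1: a = [6, 29, 25]
After line 2 (b = a, alias): a = [6, 29, 25], b = [6, 29, 25]
After line 3 (c = list(a) is a copy, new object): c = [6, 29, 25]
After line 4 (b[0] = 6 * 2 = 12; mutates shared a/b): a = b = [12, 29, 25], c = [6, 29, 25]
After line 5 (a[0] = 12, c[0] = 6; result = False)

[12, 29, 25]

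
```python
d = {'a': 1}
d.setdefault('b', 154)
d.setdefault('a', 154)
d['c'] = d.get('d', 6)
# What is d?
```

After line 1: d = {'a': 1}
After line 2 (setdefault adds 'b'=154): d = {'a': 1, 'b': 154}
After line 3 (setdefault 'a' no-op, already exists): d = {'a': 1, 'b': 154}
After line 4 (get('d', 6) returns default since 'd' not in d): d = {'a': 1, 'b': 154, 'c': 6}

{'a': 1, 'b': 154, 'c': 6}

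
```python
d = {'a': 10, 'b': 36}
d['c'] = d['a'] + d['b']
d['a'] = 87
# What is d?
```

After line 1: d = {'a': 10, 'b': 36}
After line 2 (d['c'] = 10 + 36): d = {'a': 10, 'b': 36, 'c': 46}
After line 3: d = {'a': 87, 'b': 36, 'c': 46}

{'a': 87, 'b': 36, 'c': 46}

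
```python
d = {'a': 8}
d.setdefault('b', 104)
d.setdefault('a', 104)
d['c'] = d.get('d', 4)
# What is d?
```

After line 1: d = {'a': 8}
After line 2 (setdefault adds 'b'=104): d = {'a': 8, 'b': 104}
After line 3 (setdefault 'a' no-op, already exists): d = {'a': 8, 'b': 104}
After line 4 (get('d', 4) returns default since 'd' not in d): d = {'a': 8, 'b': 104, 'c': 4}

{'a': 8, 'b': 104, 'c': 4}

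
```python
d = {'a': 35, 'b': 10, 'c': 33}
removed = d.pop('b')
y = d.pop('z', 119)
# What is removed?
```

After line 1: d = {'a': 35, 'b': 10, 'c': 33}
After line 2 (pop 'b' returns 10): d = {'a': 35, 'c': 33}, removed = 10
After line 3 (pop 'z' missing, returns default 119): d = {'a': 35, 'c': 33}, y = 119

10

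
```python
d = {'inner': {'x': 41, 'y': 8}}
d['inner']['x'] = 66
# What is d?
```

After line 1: d = {'inner': {'x': 41, 'y': 8}}
After line 2 (inner x overwritten): d = {'inner': {'x': 66, 'y': 8}}

{'inner': {'x': 66, 'y': 8}}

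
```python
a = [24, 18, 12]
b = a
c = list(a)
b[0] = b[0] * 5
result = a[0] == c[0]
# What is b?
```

After line 1: a = [24, 18, 12]
After line 2 (b = a, alias): a = [24, 18, 12], b = [24, 18, 12]
After line 3 (c = list(a) is a copy, new object): c = [24, 18, 12]
After line 4 (b[0] = 24 * 5 = 120; mutates shared a/b): a = b = [120, 18, 12], c = [24, 18, 12]
After line 5 (a[0] = 120, c[0] = 24; result = False)

[120, 18, 12]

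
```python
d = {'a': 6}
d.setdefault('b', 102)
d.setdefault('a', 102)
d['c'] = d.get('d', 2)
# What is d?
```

After line 1: d = {'a': 6}
After line 2 (setdefault adds 'b'=102): d = {'a': 6, 'b': 102}
After line 3 (setdefault 'a' no-op, already exists): d = {'a': 6, 'b': 102}
After line 4 (get('d', 2) returns default since 'd' not in d): d = {'a': 6, 'b': 102, 'c': 2}

{'a': 6, 'b': 102, 'c': 2}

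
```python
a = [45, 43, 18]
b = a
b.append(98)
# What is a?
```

After line 1: a = [45, 43, 18]
After line 2 (b = a is an alias, same object): a = [45, 43, 18], b = [45, 43, 18]
After line 3 (b.append mutates the shared list): a = [45, 43, 18, 98], b = [45, 43, 18, 98]

[45, 43, 18, 98]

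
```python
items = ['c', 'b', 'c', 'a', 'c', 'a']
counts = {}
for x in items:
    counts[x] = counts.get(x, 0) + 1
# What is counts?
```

Initial: counts = {}, items = ['c', 'b', 'c', 'a', 'c', 'a']
See 'c': counts = {'c': 1}
See 'b': counts = {'c': 1, 'b': 1}
See 'c': counts = {'c': 2, 'b': 1}
See 'a': counts = {'c': 2, 'b': 1, 'a': 1}
See 'c': counts = {'c': 3, 'b': 1, 'a': 1}
See 'a': counts = {'c': 3, 'b': 1, 'a': 2}

{'c': 3, 'b': 1, 'a': 2}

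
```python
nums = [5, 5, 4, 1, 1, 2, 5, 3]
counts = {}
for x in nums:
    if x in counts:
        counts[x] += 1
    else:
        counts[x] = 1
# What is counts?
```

Initial: counts = {}, nums = [5, 5, 4, 1, 1, 2, 5, 3]
See 5: counts = {5: 1}
See 5: counts = {5: 2}
See 4: counts = {5: 2, 4: 1}
See 1: counts = {5: 2, 4: 1, 1: 1}
See 1: counts = {5: 2, 4: 1, 1: 2}
See 2: counts = {5: 2, 4: 1, 1: 2, 2: 1}
See 5: counts = {5: 3, 4: 1, 1: 2, 2: 1}
See 3: counts = {5: 3, 4: 1, 1: 2, 2: 1, 3: 1}

{5: 3, 4: 1, 1: 2, 2: 1, 3: 1}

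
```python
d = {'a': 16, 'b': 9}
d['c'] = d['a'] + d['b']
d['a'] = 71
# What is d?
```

After line 1: d = {'a': 16, 'b': 9}
After line 2 (d['c'] = 16 + 9): d = {'a': 16, 'b': 9, 'c': 25}
After line 3: d = {'a': 71, 'b': 9, 'c': 25}

{'a': 71, 'b': 9, 'c': 25}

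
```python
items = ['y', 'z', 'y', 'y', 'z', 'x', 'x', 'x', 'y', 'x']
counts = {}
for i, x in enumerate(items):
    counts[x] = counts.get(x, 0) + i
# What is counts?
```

Initial: counts = {}, items = ['y', 'z', 'y', 'y', 'z', 'x', 'x', 'x', 'y', 'x']
i=0, x='y': counts = {'y': 0}
i=1, x='z': counts = {'y': 0, 'z': 1}
i=2, x='y': counts = {'y': 2, 'z': 1}
i=3, x='y': counts = {'y': 5, 'z': 1}
i=4, x='z': counts = {'y': 5, 'z': 5}
i=5, x='x': counts = {'y': 5, 'z': 5, 'x': 5}
i=6, x='x': counts = {'y': 5, 'z': 5, 'x': 11}
i=7, x='x': counts = {'y': 5, 'z': 5, 'x': 18}
i=8, x='y': counts = {'y': 13, 'z': 5, 'x': 18}
i=9, x='x': counts = {'y': 13, 'z': 5, 'x': 27}

{'y': 13, 'z': 5, 'x': 27}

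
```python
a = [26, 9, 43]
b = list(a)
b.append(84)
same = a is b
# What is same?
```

After line 1: a = [26, 9, 43]
After line 2 (b = list(a) is a shallow copy, new object): a = [26, 9, 43], b = [26, 9, 43]
After line 3 (append only mutates b): a = [26, 9, 43], b = [26, 9, 43, 84]
After line 4 (same = a is b; different objects -> False): same = False

False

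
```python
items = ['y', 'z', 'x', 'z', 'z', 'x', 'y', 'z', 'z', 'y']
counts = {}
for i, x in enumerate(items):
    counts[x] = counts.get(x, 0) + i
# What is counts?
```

Initial: counts = {}, items = ['y', 'z', 'x', 'z', 'z', 'x', 'y', 'z', 'z', 'y']
i=0, x='y': counts = {'y': 0}
i=1, x='z': counts = {'y': 0, 'z': 1}
i=2, x='x': counts = {'y': 0, 'z': 1, 'x': 2}
i=3, x='z': counts = {'y': 0, 'z': 4, 'x': 2}
i=4, x='z': counts = {'y': 0, 'z': 8, 'x': 2}
i=5, x='x': counts = {'y': 0, 'z': 8, 'x': 7}
i=6, x='y': counts = {'y': 6, 'z': 8, 'x': 7}
i=7, x='z': counts = {'y': 6, 'z': 15, 'x': 7}
i=8, x='z': counts = {'y': 6, 'z': 23, 'x': 7}
i=9, x='y': counts = {'y': 15, 'z': 23, 'x': 7}

{'y': 15, 'z': 23, 'x': 7}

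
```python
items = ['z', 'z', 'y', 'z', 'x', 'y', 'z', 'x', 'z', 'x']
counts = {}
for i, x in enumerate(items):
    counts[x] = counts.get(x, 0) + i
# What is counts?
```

Initial: counts = {}, items = ['z', 'z', 'y', 'z', 'x', 'y', 'z', 'x', 'z', 'x']
i=0, x='z': counts = {'z': 0}
i=1, x='z': counts = {'z': 1}
i=2, x='y': counts = {'z': 1, 'y': 2}
i=3, x='z': counts = {'z': 4, 'y': 2}
i=4, x='x': counts = {'z': 4, 'y': 2, 'x': 4}
i=5, x='y': counts = {'z': 4, 'y': 7, 'x': 4}
i=6, x='z': counts = {'z': 10, 'y': 7, 'x': 4}
i=7, x='x': counts = {'z': 10, 'y': 7, 'x': 11}
i=8, x='z': counts = {'z': 18, 'y': 7, 'x': 11}
i=9, x='x': counts = {'z': 18, 'y': 7, 'x': 20}

{'z': 18, 'y': 7, 'x': 20}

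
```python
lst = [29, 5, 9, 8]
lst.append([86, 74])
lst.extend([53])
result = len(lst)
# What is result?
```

After line 1: lst = [29, 5, 9, 8]
After line 2 (append adds [86, 74] as single element): lst = [29, 5, 9, 8, [86, 74]]
After line 3 (extend unpacks [53], adds 53): lst = [29, 5, 9, 8, [86, 74], 53]
After line 4: result = len(lst) = 6

6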